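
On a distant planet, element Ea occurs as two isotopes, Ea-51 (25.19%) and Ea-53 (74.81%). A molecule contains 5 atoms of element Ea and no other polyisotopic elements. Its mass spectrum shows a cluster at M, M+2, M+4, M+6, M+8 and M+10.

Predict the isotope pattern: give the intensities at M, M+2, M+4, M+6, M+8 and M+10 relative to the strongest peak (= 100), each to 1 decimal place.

0.3 : 3.8 : 22.7 : 67.3 : 100.0 : 59.4

Expanding (0.2519 + 0.7481)^5:
P(M) = 0.2519^5 = 0.001014
P(M+2) = 5 × 0.2519^4 × 0.7481^1 = 0.015061
P(M+4) = 10 × 0.2519^3 × 0.7481^2 = 0.089455
P(M+6) = 10 × 0.2519^2 × 0.7481^3 = 0.265666
P(M+8) = 5 × 0.2519^1 × 0.7481^4 = 0.394491
P(M+10) = 0.7481^5 = 0.234314
The M+8 peak is largest (0.394491); scaling to 100 gives 0.3 : 3.8 : 22.7 : 67.3 : 100.0 : 59.4.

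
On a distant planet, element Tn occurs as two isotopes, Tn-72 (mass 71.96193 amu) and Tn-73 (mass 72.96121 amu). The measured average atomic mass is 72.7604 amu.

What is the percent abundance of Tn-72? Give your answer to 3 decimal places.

20.095%

Writing the weighted mean with unknown fraction x of Tn-72:
71.96193·x + 72.96121·(1 − x) = 72.7604
(71.96193 − 72.96121)·x = 72.7604 − 72.96121
x = -0.20081 / -0.99928 = 0.20095 → 20.095% Tn-72, 79.905% Tn-73.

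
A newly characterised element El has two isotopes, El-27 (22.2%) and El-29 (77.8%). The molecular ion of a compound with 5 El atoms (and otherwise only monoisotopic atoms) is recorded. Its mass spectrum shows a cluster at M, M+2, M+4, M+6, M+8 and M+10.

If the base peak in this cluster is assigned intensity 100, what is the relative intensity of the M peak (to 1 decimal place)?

0.1

(0.222 + 0.778)^5 gives M 0.0005, M+2 0.0094, M+4 0.0662, M+6 0.2321, M+8 0.4067, M+10 0.2850; the largest is M+8.
P(M+8) = C(5,4) × 0.222^1 × 0.778^4 = 5 × 0.2220 × 0.36636872 = 0.406669 (base)
P(M) = C(5,0) × 0.222^5 × 0.778^0 = 1 × 0.00053922 × 1.0000 = 0.000539
Relative intensity = 0.000539 / 0.406669 × 100 = 0.1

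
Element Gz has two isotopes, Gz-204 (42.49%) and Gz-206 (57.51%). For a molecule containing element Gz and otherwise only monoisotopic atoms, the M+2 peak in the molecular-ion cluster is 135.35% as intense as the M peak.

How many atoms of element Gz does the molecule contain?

The M+2/M ratio from n Gz atoms is n · q/p = n · 0.5751/0.4249.
n = 1.3535 × 0.4249/0.5751 = 1.00 ≈ 1

1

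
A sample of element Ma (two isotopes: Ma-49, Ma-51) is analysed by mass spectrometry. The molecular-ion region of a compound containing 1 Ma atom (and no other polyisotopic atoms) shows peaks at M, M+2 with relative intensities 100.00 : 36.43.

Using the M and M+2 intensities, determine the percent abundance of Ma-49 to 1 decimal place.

Write p for the Ma-49 fraction. I(M+2)/I(M) = [C(1,1)·p^0·(1−p)] / p^1 = 1·(1−p)/p = 36.43/100.00 = 0.3643
(1−p)/p = 0.3643/1 = 0.3643  ⇒  p = 1/(1 + 0.3643) = 0.7330
Ma-49: 73.3%, Ma-51: 26.7%.

73.3%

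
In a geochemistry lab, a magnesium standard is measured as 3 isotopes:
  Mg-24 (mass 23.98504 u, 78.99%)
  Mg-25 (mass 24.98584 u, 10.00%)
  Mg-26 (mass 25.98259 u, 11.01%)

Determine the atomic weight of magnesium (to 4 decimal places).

24.3051 u

The abundance-weighted mean is 0.7899 × 23.98504 + 0.1000 × 24.98584 + 0.1101 × 25.98259
= 18.945783 + 2.498584 + 2.860683 = 24.305050 u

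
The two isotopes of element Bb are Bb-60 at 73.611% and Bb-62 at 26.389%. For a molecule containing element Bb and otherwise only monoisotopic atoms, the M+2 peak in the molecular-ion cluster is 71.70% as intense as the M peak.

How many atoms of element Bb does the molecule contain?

2

For n independent Bb atoms, I(M+2)/I(M) = n · (abundance Bb-62) / (abundance Bb-60) = n · 0.26389/0.73611.
n = 0.7170 × 0.73611/0.26389 = 2.00 ≈ 2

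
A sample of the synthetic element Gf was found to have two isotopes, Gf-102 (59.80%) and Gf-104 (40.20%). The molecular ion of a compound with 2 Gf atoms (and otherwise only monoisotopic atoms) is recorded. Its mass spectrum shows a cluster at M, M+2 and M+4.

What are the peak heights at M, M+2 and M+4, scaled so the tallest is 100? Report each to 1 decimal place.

74.4 : 100.0 : 33.6

Expanding (0.5980 + 0.4020)^2:
P(M) = 0.5980^2 = 0.357604
P(M+2) = 2 × 0.5980^1 × 0.4020^1 = 0.480792
P(M+4) = 0.4020^2 = 0.161604
The M+2 peak is largest (0.480792); scaling to 100 gives 74.4 : 100.0 : 33.6.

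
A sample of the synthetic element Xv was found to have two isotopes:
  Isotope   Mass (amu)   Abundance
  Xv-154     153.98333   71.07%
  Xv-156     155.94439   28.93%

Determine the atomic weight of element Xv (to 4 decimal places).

Weight each isotope mass by its fractional abundance: 0.7107 × 153.98333 + 0.2893 × 155.94439
= 109.435953 + 45.114712 = 154.550665 amu

154.5507 amu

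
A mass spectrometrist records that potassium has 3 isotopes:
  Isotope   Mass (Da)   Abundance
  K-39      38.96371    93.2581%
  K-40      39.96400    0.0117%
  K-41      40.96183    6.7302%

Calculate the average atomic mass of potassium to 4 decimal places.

39.0983 Da

Average mass = Σ (abundance × isotope mass) = 0.932581 × 38.96371 + 0.000117 × 39.96400 + 0.067302 × 40.96183
= 36.336816 + 0.004676 + 2.756813 = 39.098305 Da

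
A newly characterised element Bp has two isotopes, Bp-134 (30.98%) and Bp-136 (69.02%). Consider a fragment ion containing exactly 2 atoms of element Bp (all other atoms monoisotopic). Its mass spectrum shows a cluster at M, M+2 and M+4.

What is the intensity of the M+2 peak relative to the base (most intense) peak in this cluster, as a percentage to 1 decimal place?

89.8%

(0.3098 + 0.6902)^2 gives M 0.0960, M+2 0.4276, M+4 0.4764; the largest is M+4.
P(M+4) = C(2,2) × 0.3098^0 × 0.6902^2 = 1 × 1.0000 × 0.47637604 = 0.476376 (base)
P(M+2) = C(2,1) × 0.3098^1 × 0.6902^1 = 2 × 0.3098 × 0.6902 = 0.427648
Relative intensity = 0.427648 / 0.476376 × 100 = 89.8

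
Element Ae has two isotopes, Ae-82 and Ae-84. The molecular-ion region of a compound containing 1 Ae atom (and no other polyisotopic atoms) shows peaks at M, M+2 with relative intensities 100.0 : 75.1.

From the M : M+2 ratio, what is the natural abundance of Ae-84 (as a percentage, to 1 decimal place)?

42.9%

If p is the fraction of Ae that is Ae-82, then I(M+2)/I(M) = [C(1,1)·p^0·(1−p)] / p^1 = 1·(1−p)/p = 75.1/100.0 = 0.7510
(1−p)/p = 0.7510/1 = 0.7510  ⇒  p = 1/(1 + 0.7510) = 0.5711
Ae-82: 57.1%, Ae-84: 42.9%.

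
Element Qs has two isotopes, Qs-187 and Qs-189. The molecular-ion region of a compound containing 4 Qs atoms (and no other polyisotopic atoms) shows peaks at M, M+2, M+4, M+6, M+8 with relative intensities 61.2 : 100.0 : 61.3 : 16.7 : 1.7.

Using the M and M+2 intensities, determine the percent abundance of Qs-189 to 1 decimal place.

29.0%

If p is the fraction of Qs that is Qs-187, then I(M+2)/I(M) = [C(4,1)·p^3·(1−p)] / p^4 = 4·(1−p)/p = 100.0/61.2 = 1.6340
(1−p)/p = 1.6340/4 = 0.4085  ⇒  p = 1/(1 + 0.4085) = 0.7100
Qs-187: 71.0%, Qs-189: 29.0%.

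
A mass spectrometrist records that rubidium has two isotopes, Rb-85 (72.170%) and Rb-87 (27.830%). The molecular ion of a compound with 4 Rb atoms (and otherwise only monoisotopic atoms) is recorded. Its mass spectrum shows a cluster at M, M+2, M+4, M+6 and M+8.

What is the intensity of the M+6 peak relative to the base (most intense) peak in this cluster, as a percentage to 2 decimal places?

14.87%

(0.72170 + 0.27830)^4 gives M 0.2713, M+2 0.4184, M+4 0.2420, M+6 0.0622, M+8 0.0060; the largest is M+2.
P(M+2) = C(4,1) × 0.72170^3 × 0.27830^1 = 4 × 0.37589809 × 0.2783 = 0.418450 (base)
P(M+6) = C(4,3) × 0.72170^1 × 0.27830^3 = 4 × 0.7217 × 0.02155458 = 0.062224
Relative intensity = 0.062224 / 0.418450 × 100 = 14.87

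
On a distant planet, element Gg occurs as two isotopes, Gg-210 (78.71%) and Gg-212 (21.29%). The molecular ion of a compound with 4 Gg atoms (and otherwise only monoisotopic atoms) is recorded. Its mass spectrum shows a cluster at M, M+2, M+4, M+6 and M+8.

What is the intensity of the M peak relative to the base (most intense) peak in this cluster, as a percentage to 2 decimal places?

Term probabilities: M 0.3838, M+2 0.4153, M+4 0.1685, M+6 0.0304, M+8 0.0021. Base peak = M+2.
P(M+2) = C(4,1) × 0.7871^3 × 0.2129^1 = 4 × 0.48762924 × 0.2129 = 0.415265 (base)
P(M) = C(4,0) × 0.7871^4 × 0.2129^0 = 1 × 0.38381297 × 1.0000 = 0.383813
Relative intensity = 0.383813 / 0.415265 × 100 = 92.43

92.43%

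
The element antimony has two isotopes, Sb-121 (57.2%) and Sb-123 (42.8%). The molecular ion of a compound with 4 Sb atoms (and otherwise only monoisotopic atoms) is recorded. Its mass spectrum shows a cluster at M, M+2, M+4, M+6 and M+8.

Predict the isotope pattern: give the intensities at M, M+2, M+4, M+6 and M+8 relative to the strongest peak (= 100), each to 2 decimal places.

Expanding (0.572 + 0.428)^4:
P(M) = 0.572^4 = 0.107049
P(M+2) = 4 × 0.572^3 × 0.428^1 = 0.320400
P(M+4) = 6 × 0.572^2 × 0.428^2 = 0.359609
P(M+6) = 4 × 0.572^1 × 0.428^3 = 0.179385
P(M+8) = 0.428^4 = 0.033556
The M+4 peak is largest (0.359609); scaling to 100 gives 29.77 : 89.10 : 100.00 : 49.88 : 9.33.

29.77 : 89.10 : 100.00 : 49.88 : 9.33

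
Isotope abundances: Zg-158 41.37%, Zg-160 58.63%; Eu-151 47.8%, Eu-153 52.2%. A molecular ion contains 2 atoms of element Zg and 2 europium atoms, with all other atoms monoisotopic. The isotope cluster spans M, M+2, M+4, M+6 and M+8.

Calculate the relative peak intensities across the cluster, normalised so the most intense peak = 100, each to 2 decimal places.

Element Zg pattern (n=2): 0.17114769 : 0.48510462 : 0.34374769
Europium pattern (n=2): 0.228484 : 0.499032 : 0.272484
Convolve the two distributions (both contribute in 2-u steps):
  M: 0.17114769×0.228484 = 0.039105
  M+2: 0.17114769×0.499032 + 0.48510462×0.228484 = 0.196247
  M+4: 0.17114769×0.272484 + 0.48510462×0.499032 + 0.34374769×0.228484 = 0.367259
  M+6: 0.48510462×0.272484 + 0.34374769×0.499032 = 0.303724
  M+8: 0.34374769×0.272484 = 0.093666
Scale to base peak (0.367259) = 100: 10.65 : 53.44 : 100.00 : 82.70 : 25.50

10.65 : 53.44 : 100.00 : 82.70 : 25.50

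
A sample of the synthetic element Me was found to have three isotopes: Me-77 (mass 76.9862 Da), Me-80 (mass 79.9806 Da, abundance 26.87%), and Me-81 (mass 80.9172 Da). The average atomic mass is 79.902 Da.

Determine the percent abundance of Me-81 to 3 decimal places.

Let x and y be the fractions of Me-77 and Me-81. Then x + y = 1 − 0.2687 = 0.7313 and 76.9862x + 80.9172y = 79.902 − 0.2687×79.9806 = 58.41121278.
Substituting: 76.9862x + 80.9172(0.7313 − x) = 58.41121278
(76.9862 − 80.9172)x = -0.76353558  ⇒  x = 0.19423, y = 0.53707
Me-77: 19.423%, Me-81: 53.707%.

53.707%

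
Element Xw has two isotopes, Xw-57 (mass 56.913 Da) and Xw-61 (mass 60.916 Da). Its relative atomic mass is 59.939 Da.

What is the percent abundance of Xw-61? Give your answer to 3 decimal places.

Writing the weighted mean with unknown fraction x of Xw-57:
56.913·x + 60.916·(1 − x) = 59.939
(56.913 − 60.916)·x = 59.939 − 60.916
x = -0.977 / -4.003 = 0.24407 → 24.407% Xw-57, 75.593% Xw-61.

75.593%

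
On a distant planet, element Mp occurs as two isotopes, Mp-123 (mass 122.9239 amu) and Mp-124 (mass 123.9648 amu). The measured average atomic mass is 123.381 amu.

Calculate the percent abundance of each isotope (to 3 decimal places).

Writing the weighted mean with unknown fraction x of Mp-123:
122.9239·x + 123.9648·(1 − x) = 123.381
(122.9239 − 123.9648)·x = 123.381 − 123.9648
x = -0.5838 / -1.0409 = 0.56086 → 56.086% Mp-123, 43.914% Mp-124.

Mp-123: 56.086%, Mp-124: 43.914%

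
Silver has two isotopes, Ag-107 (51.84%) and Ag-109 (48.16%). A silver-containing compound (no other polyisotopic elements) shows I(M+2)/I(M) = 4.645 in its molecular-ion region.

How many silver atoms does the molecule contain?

5

With n Ag atoms, P(M+2)/P(M) = C(n,1)·p^(n−1)q / p^n = n·q/p = n · 0.4816/0.5184.
n = 4.645 × 0.5184/0.4816 = 5.00 ≈ 5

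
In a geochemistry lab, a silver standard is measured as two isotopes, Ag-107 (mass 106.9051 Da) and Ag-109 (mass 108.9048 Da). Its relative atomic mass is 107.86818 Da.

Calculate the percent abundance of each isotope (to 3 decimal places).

Ag-107: 51.839%, Ag-109: 48.161%

Let x be the fractional abundance of Ag-107; then Ag-109 has abundance 1 − x.
106.9051·x + 108.9048·(1 − x) = 107.86818
(106.9051 − 108.9048)·x = 107.86818 − 108.9048
x = -1.03662 / -1.9997 = 0.51839 → 51.839% Ag-107, 48.161% Ag-109.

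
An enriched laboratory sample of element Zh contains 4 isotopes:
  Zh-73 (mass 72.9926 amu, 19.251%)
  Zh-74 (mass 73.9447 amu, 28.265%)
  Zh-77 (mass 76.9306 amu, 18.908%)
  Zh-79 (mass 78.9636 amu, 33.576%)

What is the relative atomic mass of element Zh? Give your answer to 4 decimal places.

Average mass = Σ (abundance × isotope mass) = 0.19251 × 72.9926 + 0.28265 × 73.9447 + 0.18908 × 76.9306 + 0.33576 × 78.9636
= 14.05181 + 20.90047 + 14.54604 + 26.51282 = 76.01114 amu

76.0111 amu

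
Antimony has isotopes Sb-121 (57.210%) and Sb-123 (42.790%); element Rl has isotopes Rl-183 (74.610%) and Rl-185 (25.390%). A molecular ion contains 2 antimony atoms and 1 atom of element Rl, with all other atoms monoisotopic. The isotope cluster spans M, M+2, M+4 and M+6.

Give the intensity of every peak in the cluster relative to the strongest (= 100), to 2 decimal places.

Antimony pattern (n=2): 0.32729841 : 0.48960318 : 0.18309841
Element Rl pattern (n=1): 0.7461 : 0.2539
Convolve the two distributions (both contribute in 2-u steps):
  M: 0.32729841×0.7461 = 0.244197
  M+2: 0.32729841×0.2539 + 0.48960318×0.7461 = 0.448394
  M+4: 0.48960318×0.2539 + 0.18309841×0.7461 = 0.260920
  M+6: 0.18309841×0.2539 = 0.046489
Scale to base peak (0.448394) = 100: 54.46 : 100.00 : 58.19 : 10.37

54.46 : 100.00 : 58.19 : 10.37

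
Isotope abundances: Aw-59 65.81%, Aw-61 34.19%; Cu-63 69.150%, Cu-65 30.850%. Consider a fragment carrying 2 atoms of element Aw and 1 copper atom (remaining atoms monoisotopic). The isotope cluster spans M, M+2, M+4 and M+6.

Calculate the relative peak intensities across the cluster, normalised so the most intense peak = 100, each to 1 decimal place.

Element Aw pattern (n=2): 0.43309561 : 0.45000878 : 0.11689561
Copper pattern (n=1): 0.6915 : 0.3085
Convolve the two distributions (both contribute in 2-u steps):
  M: 0.43309561×0.6915 = 0.299486
  M+2: 0.43309561×0.3085 + 0.45000878×0.6915 = 0.444791
  M+4: 0.45000878×0.3085 + 0.11689561×0.6915 = 0.219661
  M+6: 0.11689561×0.3085 = 0.036062
Scale to base peak (0.444791) = 100: 67.3 : 100.0 : 49.4 : 8.1

67.3 : 100.0 : 49.4 : 8.1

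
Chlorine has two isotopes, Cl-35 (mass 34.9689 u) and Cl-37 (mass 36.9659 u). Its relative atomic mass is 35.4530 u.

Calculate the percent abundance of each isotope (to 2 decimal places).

Writing the weighted mean with unknown fraction x of Cl-35:
34.9689·x + 36.9659·(1 − x) = 35.4530
(34.9689 − 36.9659)·x = 35.4530 − 36.9659
x = -1.5129 / -1.9970 = 0.75759 → 75.76% Cl-35, 24.24% Cl-37.

Cl-35: 75.76%, Cl-37: 24.24%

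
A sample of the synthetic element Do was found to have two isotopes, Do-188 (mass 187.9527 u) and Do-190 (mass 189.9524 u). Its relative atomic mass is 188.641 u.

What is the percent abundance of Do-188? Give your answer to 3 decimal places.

65.580%

Let x be the fractional abundance of Do-188; then Do-190 has abundance 1 − x.
187.9527·x + 189.9524·(1 − x) = 188.641
(187.9527 − 189.9524)·x = 188.641 − 189.9524
x = -1.3114 / -1.9997 = 0.65580 → 65.580% Do-188, 34.420% Do-190.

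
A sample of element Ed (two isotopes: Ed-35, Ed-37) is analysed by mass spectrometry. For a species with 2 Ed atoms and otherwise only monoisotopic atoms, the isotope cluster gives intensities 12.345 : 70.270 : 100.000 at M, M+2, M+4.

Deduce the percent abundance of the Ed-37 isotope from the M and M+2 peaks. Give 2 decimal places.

Write p for the Ed-35 fraction. I(M+2)/I(M) = [C(2,1)·p^1·(1−p)] / p^2 = 2·(1−p)/p = 70.270/12.345 = 5.6922
(1−p)/p = 5.6922/2 = 2.8461  ⇒  p = 1/(1 + 2.8461) = 0.2600
Ed-35: 26.00%, Ed-37: 74.00%.

74.00%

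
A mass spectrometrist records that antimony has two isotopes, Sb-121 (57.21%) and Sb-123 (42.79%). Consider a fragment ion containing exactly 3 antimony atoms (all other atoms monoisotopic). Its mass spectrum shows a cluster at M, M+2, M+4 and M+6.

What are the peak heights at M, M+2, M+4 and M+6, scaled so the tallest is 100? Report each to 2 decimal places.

44.57 : 100.00 : 74.79 : 18.65

Each Sb atom is independently Sb-121 (p = 0.5721) or Sb-123 (q = 0.4279); the cluster is the binomial expansion (p + q)^3.
P(M) = 0.5721^3 = 0.187247
P(M+2) = 3 × 0.5721^2 × 0.4279^1 = 0.420153
P(M+4) = 3 × 0.5721^1 × 0.4279^2 = 0.314252
P(M+6) = 0.4279^3 = 0.078348
The M+2 peak is largest (0.420153); scaling to 100 gives 44.57 : 100.00 : 74.79 : 18.65.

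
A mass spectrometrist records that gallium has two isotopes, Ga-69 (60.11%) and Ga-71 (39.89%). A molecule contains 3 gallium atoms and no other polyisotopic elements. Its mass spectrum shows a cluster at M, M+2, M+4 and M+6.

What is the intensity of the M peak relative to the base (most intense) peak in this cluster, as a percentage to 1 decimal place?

Binomial terms of (0.6011 + 0.3989)^3: M 0.2172, M+2 0.4324, M+4 0.2869, M+6 0.0635 → M+2 is the base peak.
P(M+2) = C(3,1) × 0.6011^2 × 0.3989^1 = 3 × 0.36132121 × 0.3989 = 0.432393 (base)
P(M) = C(3,0) × 0.6011^3 × 0.3989^0 = 1 × 0.21719018 × 1.0000 = 0.217190
Relative intensity = 0.217190 / 0.432393 × 100 = 50.2

50.2%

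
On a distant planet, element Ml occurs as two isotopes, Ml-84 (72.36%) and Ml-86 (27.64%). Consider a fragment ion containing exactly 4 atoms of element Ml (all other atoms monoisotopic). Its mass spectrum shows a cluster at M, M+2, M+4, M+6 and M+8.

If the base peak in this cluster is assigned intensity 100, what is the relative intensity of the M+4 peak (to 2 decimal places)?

Binomial terms of (0.7236 + 0.2764)^4: M 0.2742, M+2 0.4189, M+4 0.2400, M+6 0.0611, M+8 0.0058 → M+2 is the base peak.
P(M+2) = C(4,1) × 0.7236^3 × 0.2764^1 = 4 × 0.37887476 × 0.2764 = 0.418884 (base)
P(M+4) = C(4,2) × 0.7236^2 × 0.2764^2 = 6 × 0.52359696 × 0.07639696 = 0.240007
Relative intensity = 0.240007 / 0.418884 × 100 = 57.30

57.30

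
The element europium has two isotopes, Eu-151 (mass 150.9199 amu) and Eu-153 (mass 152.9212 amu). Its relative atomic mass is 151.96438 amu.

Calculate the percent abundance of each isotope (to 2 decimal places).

Let x be the fractional abundance of Eu-151; then Eu-153 has abundance 1 − x.
150.9199·x + 152.9212·(1 − x) = 151.96438
(150.9199 − 152.9212)·x = 151.96438 − 152.9212
x = -0.95682 / -2.0013 = 0.47810 → 47.81% Eu-151, 52.19% Eu-153.

Eu-151: 47.81%, Eu-153: 52.19%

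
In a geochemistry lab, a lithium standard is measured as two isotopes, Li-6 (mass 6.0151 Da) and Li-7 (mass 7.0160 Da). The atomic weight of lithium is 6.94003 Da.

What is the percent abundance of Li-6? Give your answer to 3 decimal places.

7.590%

Let x be the fractional abundance of Li-6; then Li-7 has abundance 1 − x.
6.0151·x + 7.0160·(1 − x) = 6.94003
(6.0151 − 7.0160)·x = 6.94003 − 7.0160
x = -0.07597 / -1.0009 = 0.07590 → 7.590% Li-6, 92.410% Li-7.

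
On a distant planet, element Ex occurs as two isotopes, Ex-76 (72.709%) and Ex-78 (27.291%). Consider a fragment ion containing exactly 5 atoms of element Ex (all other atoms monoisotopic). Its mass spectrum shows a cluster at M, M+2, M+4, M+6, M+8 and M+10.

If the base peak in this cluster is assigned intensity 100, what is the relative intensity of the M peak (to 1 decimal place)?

53.3

Term probabilities: M 0.2032, M+2 0.3814, M+4 0.2863, M+6 0.1075, M+8 0.0202, M+10 0.0015. Base peak = M+2.
P(M+2) = C(5,1) × 0.72709^4 × 0.27291^1 = 5 × 0.27948126 × 0.27291 = 0.381366 (base)
P(M) = C(5,0) × 0.72709^5 × 0.27291^0 = 1 × 0.20320803 × 1.0000 = 0.203208
Relative intensity = 0.203208 / 0.381366 × 100 = 53.3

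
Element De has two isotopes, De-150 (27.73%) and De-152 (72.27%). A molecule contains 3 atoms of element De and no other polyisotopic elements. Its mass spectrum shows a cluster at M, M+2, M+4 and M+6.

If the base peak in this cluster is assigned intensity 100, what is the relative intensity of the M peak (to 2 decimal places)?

4.91

(0.2773 + 0.7227)^3 gives M 0.0213, M+2 0.1667, M+4 0.4345, M+6 0.3775; the largest is M+4.
P(M+4) = C(3,2) × 0.2773^1 × 0.7227^2 = 3 × 0.2773 × 0.52229529 = 0.434497 (base)
P(M) = C(3,0) × 0.2773^3 × 0.7227^0 = 1 × 0.02132306 × 1.0000 = 0.021323
Relative intensity = 0.021323 / 0.434497 × 100 = 4.91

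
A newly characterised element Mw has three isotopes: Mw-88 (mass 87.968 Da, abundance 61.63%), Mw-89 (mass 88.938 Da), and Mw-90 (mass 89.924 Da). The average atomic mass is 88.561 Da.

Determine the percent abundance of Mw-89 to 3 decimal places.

15.975%

The remaining 38.37% is split between Mw-89 (fraction x) and Mw-90 (fraction 0.3837 − x).
Substituting: 88.938x + 89.924(0.3837 − x) = 34.3463216
(88.938 − 89.924)x = -0.1575172  ⇒  x = 0.15975, y = 0.22395
Mw-89: 15.975%, Mw-90: 22.395%.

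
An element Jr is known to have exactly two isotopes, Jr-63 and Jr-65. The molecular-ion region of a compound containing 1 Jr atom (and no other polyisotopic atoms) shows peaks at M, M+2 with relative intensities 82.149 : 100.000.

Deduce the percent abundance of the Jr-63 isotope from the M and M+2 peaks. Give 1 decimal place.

Let p = fractional abundance of Jr-63. I(M+2)/I(M) = [C(1,1)·p^0·(1−p)] / p^1 = 1·(1−p)/p = 100.000/82.149 = 1.2173
(1−p)/p = 1.2173/1 = 1.2173  ⇒  p = 1/(1 + 1.2173) = 0.4510
Jr-63: 45.1%, Jr-65: 54.9%.

45.1%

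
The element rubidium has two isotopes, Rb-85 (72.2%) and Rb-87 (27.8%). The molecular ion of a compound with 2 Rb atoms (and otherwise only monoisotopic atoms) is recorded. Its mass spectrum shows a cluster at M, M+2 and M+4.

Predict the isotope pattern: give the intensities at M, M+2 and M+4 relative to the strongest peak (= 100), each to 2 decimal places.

Expanding (0.722 + 0.278)^2:
P(M) = 0.722^2 = 0.521284
P(M+2) = 2 × 0.722^1 × 0.278^1 = 0.401432
P(M+4) = 0.278^2 = 0.077284
The M peak is largest (0.521284); scaling to 100 gives 100.00 : 77.01 : 14.83.

100.00 : 77.01 : 14.83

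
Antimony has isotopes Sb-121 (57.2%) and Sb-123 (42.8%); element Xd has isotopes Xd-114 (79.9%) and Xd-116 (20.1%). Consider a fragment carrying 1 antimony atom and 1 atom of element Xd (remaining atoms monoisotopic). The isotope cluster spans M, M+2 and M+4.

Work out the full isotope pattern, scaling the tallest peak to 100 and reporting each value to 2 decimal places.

Antimony pattern (n=1): 0.5720 : 0.4280
Element Xd pattern (n=1): 0.7990 : 0.2010
Convolve the two distributions (both contribute in 2-u steps):
  M: 0.5720×0.7990 = 0.457028
  M+2: 0.5720×0.2010 + 0.4280×0.7990 = 0.456944
  M+4: 0.4280×0.2010 = 0.086028
Scale to base peak (0.457028) = 100: 100.00 : 99.98 : 18.82

100.00 : 99.98 : 18.82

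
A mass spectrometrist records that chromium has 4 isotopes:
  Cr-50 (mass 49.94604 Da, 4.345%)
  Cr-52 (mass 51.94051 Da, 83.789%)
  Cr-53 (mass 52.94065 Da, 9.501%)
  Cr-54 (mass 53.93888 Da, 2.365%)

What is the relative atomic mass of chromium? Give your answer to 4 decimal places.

Average mass = Σ (abundance × isotope mass) = 0.04345 × 49.94604 + 0.83789 × 51.94051 + 0.09501 × 52.94065 + 0.02365 × 53.93888
= 2.170155 + 43.520434 + 5.029891 + 1.275655 = 51.996135 Da

51.9961 Da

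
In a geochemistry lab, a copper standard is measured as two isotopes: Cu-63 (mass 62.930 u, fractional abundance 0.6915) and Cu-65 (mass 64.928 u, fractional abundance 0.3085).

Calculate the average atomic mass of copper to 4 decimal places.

Weight each isotope mass by its fractional abundance: 0.6915 × 62.930 + 0.3085 × 64.928
= 43.51610 + 20.03029 = 63.54639 u

63.5464 u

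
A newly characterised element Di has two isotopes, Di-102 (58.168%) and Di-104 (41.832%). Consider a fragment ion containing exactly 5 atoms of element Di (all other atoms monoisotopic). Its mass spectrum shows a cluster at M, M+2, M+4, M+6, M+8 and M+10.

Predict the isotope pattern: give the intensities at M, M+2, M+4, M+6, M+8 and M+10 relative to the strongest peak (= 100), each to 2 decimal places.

Expanding (0.58168 + 0.41832)^5:
P(M) = 0.58168^5 = 0.066592
P(M+2) = 5 × 0.58168^4 × 0.41832^1 = 0.239450
P(M+4) = 10 × 0.58168^3 × 0.41832^2 = 0.344405
P(M+6) = 10 × 0.58168^2 × 0.41832^3 = 0.247682
P(M+8) = 5 × 0.58168^1 × 0.41832^4 = 0.089061
P(M+10) = 0.41832^5 = 0.012810
The M+4 peak is largest (0.344405); scaling to 100 gives 19.34 : 69.53 : 100.00 : 71.92 : 25.86 : 3.72.

19.34 : 69.53 : 100.00 : 71.92 : 25.86 : 3.72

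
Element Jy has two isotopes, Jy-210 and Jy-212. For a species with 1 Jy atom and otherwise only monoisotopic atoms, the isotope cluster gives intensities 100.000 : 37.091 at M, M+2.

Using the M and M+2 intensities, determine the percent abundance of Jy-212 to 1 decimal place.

Let p = fractional abundance of Jy-210. I(M+2)/I(M) = [C(1,1)·p^0·(1−p)] / p^1 = 1·(1−p)/p = 37.091/100.000 = 0.3709
(1−p)/p = 0.3709/1 = 0.3709  ⇒  p = 1/(1 + 0.3709) = 0.7294
Jy-210: 72.9%, Jy-212: 27.1%.

27.1%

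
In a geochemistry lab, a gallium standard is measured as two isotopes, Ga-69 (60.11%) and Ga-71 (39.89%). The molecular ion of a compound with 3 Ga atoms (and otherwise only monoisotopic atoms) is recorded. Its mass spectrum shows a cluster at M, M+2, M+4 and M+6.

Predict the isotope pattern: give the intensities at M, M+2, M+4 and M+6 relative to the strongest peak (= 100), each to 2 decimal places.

Expanding (0.6011 + 0.3989)^3:
P(M) = 0.6011^3 = 0.217190
P(M+2) = 3 × 0.6011^2 × 0.3989^1 = 0.432393
P(M+4) = 3 × 0.6011^1 × 0.3989^2 = 0.286943
P(M+6) = 0.3989^3 = 0.063473
The M+2 peak is largest (0.432393); scaling to 100 gives 50.23 : 100.00 : 66.36 : 14.68.

50.23 : 100.00 : 66.36 : 14.68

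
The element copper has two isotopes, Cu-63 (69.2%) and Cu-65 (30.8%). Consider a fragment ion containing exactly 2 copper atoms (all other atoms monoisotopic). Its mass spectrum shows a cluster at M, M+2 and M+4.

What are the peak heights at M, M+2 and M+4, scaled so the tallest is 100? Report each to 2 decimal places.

The 2 Cu atoms are independent, so intensities follow the terms of (0.692 + 0.308)^2.
P(M) = 0.692^2 = 0.478864
P(M+2) = 2 × 0.692^1 × 0.308^1 = 0.426272
P(M+4) = 0.308^2 = 0.094864
The M peak is largest (0.478864); scaling to 100 gives 100.00 : 89.02 : 19.81.

100.00 : 89.02 : 19.81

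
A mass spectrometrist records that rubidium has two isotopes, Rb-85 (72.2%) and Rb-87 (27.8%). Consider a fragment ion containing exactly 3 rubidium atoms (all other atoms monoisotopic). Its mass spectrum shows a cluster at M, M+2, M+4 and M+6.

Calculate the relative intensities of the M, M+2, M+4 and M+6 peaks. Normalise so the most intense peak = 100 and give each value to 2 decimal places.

Each Rb atom is independently Rb-85 (p = 0.722) or Rb-87 (q = 0.278); the cluster is the binomial expansion (p + q)^3.
P(M) = 0.722^3 = 0.376367
P(M+2) = 3 × 0.722^2 × 0.278^1 = 0.434751
P(M+4) = 3 × 0.722^1 × 0.278^2 = 0.167397
P(M+6) = 0.278^3 = 0.021485
The M+2 peak is largest (0.434751); scaling to 100 gives 86.57 : 100.00 : 38.50 : 4.94.

86.57 : 100.00 : 38.50 : 4.94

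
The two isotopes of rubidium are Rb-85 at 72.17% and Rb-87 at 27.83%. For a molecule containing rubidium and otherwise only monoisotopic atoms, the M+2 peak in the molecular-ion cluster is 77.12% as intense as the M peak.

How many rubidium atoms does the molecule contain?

The M+2/M ratio from n Rb atoms is n · q/p = n · 0.2783/0.7217.
n = 0.7712 × 0.7217/0.2783 = 2.00 ≈ 2

2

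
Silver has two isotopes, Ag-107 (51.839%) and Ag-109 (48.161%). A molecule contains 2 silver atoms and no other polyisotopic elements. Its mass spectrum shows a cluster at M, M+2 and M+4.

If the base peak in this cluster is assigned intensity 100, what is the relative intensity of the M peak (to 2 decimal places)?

Term probabilities: M 0.2687, M+2 0.4993, M+4 0.2319. Base peak = M+2.
P(M+2) = C(2,1) × 0.51839^1 × 0.48161^1 = 2 × 0.51839 × 0.48161 = 0.499324 (base)
P(M) = C(2,0) × 0.51839^2 × 0.48161^0 = 1 × 0.26872819 × 1.0000 = 0.268728
Relative intensity = 0.268728 / 0.499324 × 100 = 53.82

53.82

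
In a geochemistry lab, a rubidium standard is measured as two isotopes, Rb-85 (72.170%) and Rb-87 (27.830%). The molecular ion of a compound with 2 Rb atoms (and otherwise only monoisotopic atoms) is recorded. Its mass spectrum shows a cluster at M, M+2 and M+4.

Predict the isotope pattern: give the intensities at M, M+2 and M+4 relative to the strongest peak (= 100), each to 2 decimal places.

100.00 : 77.12 : 14.87

The 2 Rb atoms are independent, so intensities follow the terms of (0.72170 + 0.27830)^2.
P(M) = 0.72170^2 = 0.520851
P(M+2) = 2 × 0.72170^1 × 0.27830^1 = 0.401698
P(M+4) = 0.27830^2 = 0.077451
The M peak is largest (0.520851); scaling to 100 gives 100.00 : 77.12 : 14.87.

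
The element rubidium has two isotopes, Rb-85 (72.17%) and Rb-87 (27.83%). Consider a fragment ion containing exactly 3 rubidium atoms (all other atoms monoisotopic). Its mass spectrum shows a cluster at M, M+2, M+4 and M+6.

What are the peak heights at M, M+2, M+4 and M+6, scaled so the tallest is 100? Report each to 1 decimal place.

86.4 : 100.0 : 38.6 : 5.0

Expanding (0.7217 + 0.2783)^3:
P(M) = 0.7217^3 = 0.375898
P(M+2) = 3 × 0.7217^2 × 0.2783^1 = 0.434858
P(M+4) = 3 × 0.7217^1 × 0.2783^2 = 0.167689
P(M+6) = 0.2783^3 = 0.021555
The M+2 peak is largest (0.434858); scaling to 100 gives 86.4 : 100.0 : 38.6 : 5.0.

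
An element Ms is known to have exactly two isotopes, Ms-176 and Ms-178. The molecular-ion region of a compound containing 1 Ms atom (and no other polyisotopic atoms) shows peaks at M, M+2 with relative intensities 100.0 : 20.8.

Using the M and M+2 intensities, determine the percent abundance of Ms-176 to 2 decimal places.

Let p = fractional abundance of Ms-176. I(M+2)/I(M) = [C(1,1)·p^0·(1−p)] / p^1 = 1·(1−p)/p = 20.8/100.0 = 0.2080
(1−p)/p = 0.2080/1 = 0.2080  ⇒  p = 1/(1 + 0.2080) = 0.8278
Ms-176: 82.78%, Ms-178: 17.22%.

82.78%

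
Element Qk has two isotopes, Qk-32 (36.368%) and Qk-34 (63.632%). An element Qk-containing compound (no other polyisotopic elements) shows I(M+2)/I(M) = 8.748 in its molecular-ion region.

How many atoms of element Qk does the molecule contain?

5

The M+2/M ratio from n Qk atoms is n · q/p = n · 0.63632/0.36368.
n = 8.748 × 0.36368/0.63632 = 5.00 ≈ 5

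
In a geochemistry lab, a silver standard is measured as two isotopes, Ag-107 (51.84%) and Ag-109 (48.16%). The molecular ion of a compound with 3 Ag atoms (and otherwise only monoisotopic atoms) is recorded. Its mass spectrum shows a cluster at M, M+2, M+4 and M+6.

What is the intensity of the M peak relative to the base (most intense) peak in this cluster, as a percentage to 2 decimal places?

35.88%

Binomial terms of (0.5184 + 0.4816)^3: M 0.1393, M+2 0.3883, M+4 0.3607, M+6 0.1117 → M+2 is the base peak.
P(M+2) = C(3,1) × 0.5184^2 × 0.4816^1 = 3 × 0.26873856 × 0.4816 = 0.388273 (base)
P(M) = C(3,0) × 0.5184^3 × 0.4816^0 = 1 × 0.13931407 × 1.0000 = 0.139314
Relative intensity = 0.139314 / 0.388273 × 100 = 35.88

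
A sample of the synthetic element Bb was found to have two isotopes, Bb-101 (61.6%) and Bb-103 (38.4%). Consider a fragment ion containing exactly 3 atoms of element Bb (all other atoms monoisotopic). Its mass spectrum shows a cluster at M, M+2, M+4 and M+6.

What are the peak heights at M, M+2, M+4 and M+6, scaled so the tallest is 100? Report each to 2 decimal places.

Each Bb atom is independently Bb-101 (p = 0.616) or Bb-103 (q = 0.384); the cluster is the binomial expansion (p + q)^3.
P(M) = 0.616^3 = 0.233745
P(M+2) = 3 × 0.616^2 × 0.384^1 = 0.437133
P(M+4) = 3 × 0.616^1 × 0.384^2 = 0.272499
P(M+6) = 0.384^3 = 0.056623
The M+2 peak is largest (0.437133); scaling to 100 gives 53.47 : 100.00 : 62.34 : 12.95.

53.47 : 100.00 : 62.34 : 12.95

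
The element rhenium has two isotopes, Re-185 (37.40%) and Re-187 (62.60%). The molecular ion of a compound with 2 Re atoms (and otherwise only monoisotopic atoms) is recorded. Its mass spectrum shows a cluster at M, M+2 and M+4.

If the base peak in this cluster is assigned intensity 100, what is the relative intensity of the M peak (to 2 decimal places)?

(0.3740 + 0.6260)^2 gives M 0.1399, M+2 0.4682, M+4 0.3919; the largest is M+2.
P(M+2) = C(2,1) × 0.3740^1 × 0.6260^1 = 2 × 0.3740 × 0.6260 = 0.468248 (base)
P(M) = C(2,0) × 0.3740^2 × 0.6260^0 = 1 × 0.139876 × 1.0000 = 0.139876
Relative intensity = 0.139876 / 0.468248 × 100 = 29.87

29.87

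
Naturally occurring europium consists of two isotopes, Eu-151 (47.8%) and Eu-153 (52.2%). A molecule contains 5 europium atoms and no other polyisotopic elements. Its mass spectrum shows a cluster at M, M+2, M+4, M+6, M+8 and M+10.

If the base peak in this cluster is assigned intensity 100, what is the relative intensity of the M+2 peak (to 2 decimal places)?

41.93

(0.478 + 0.522)^5 gives M 0.0250, M+2 0.1363, M+4 0.2976, M+6 0.3250, M+8 0.1775, M+10 0.0388; the largest is M+6.
P(M+6) = C(5,3) × 0.478^2 × 0.522^3 = 10 × 0.228484 × 0.14223665 = 0.324988 (base)
P(M+2) = C(5,1) × 0.478^4 × 0.522^1 = 5 × 0.05220494 × 0.5220 = 0.136255
Relative intensity = 0.136255 / 0.324988 × 100 = 41.93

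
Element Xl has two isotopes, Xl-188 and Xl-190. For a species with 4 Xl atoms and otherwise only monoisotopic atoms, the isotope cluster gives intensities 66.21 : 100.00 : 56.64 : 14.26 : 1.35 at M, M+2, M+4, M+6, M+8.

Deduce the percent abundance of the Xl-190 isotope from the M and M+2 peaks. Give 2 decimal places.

If p is the fraction of Xl that is Xl-188, then I(M+2)/I(M) = [C(4,1)·p^3·(1−p)] / p^4 = 4·(1−p)/p = 100.00/66.21 = 1.5103
(1−p)/p = 1.5103/4 = 0.3776  ⇒  p = 1/(1 + 0.3776) = 0.7259
Xl-188: 72.59%, Xl-190: 27.41%.

27.41%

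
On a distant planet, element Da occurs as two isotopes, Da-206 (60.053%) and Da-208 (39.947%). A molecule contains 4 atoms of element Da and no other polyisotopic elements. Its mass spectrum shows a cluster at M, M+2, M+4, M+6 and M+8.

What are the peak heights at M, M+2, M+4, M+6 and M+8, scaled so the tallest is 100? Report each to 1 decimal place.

37.6 : 100.0 : 99.8 : 44.2 : 7.4

Each Da atom is independently Da-206 (p = 0.60053) or Da-208 (q = 0.39947); the cluster is the binomial expansion (p + q)^4.
P(M) = 0.60053^4 = 0.130059
P(M+2) = 4 × 0.60053^3 × 0.39947^1 = 0.346058
P(M+4) = 6 × 0.60053^2 × 0.39947^2 = 0.345294
P(M+6) = 4 × 0.60053^1 × 0.39947^3 = 0.153125
P(M+8) = 0.39947^4 = 0.025465
The M+2 peak is largest (0.346058); scaling to 100 gives 37.6 : 100.0 : 99.8 : 44.2 : 7.4.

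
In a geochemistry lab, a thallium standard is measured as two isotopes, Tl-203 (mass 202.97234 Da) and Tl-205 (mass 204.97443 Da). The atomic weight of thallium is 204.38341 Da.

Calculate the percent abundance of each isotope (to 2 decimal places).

Tl-203: 29.52%, Tl-205: 70.48%

With x = fraction of Tl-203 (so Tl-205 is 1 − x):
202.97234·x + 204.97443·(1 − x) = 204.38341
(202.97234 − 204.97443)·x = 204.38341 − 204.97443
x = -0.59102 / -2.00209 = 0.29520 → 29.52% Tl-203, 70.48% Tl-205.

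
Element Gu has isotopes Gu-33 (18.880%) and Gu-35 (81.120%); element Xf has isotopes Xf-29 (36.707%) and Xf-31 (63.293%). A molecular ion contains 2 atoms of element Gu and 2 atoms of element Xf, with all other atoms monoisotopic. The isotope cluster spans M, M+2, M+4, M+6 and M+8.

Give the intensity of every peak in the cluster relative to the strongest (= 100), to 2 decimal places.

Element Gu pattern (n=2): 0.03564544 : 0.30630912 : 0.65804544
Element Xf pattern (n=2): 0.13474038 : 0.46465923 : 0.40060038
Convolve the two distributions (both contribute in 2-u steps):
  M: 0.03564544×0.13474038 = 0.004803
  M+2: 0.03564544×0.46465923 + 0.30630912×0.13474038 = 0.057835
  M+4: 0.03564544×0.40060038 + 0.30630912×0.46465923 + 0.65804544×0.13474038 = 0.245274
  M+6: 0.30630912×0.40060038 + 0.65804544×0.46465923 = 0.428474
  M+8: 0.65804544×0.40060038 = 0.263613
Scale to base peak (0.428474) = 100: 1.12 : 13.50 : 57.24 : 100.00 : 61.52

1.12 : 13.50 : 57.24 : 100.00 : 61.52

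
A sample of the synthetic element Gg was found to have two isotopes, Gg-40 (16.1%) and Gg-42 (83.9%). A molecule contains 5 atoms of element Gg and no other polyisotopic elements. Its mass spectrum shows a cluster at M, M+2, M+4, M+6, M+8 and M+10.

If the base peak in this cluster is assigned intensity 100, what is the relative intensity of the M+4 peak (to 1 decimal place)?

Binomial terms of (0.161 + 0.839)^5: M 0.0001, M+2 0.0028, M+4 0.0294, M+6 0.1531, M+8 0.3989, M+10 0.4157 → M+10 is the base peak.
P(M+10) = C(5,5) × 0.161^0 × 0.839^5 = 1 × 1.0000 × 0.41572851 = 0.415729 (base)
P(M+4) = C(5,2) × 0.161^3 × 0.839^2 = 10 × 0.00417328 × 0.703921 = 0.029377
Relative intensity = 0.029377 / 0.415729 × 100 = 7.1

7.1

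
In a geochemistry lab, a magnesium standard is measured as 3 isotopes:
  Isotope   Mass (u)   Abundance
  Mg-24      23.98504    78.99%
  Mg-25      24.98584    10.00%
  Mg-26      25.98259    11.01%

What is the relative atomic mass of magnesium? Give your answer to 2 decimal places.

The abundance-weighted mean is 0.7899 × 23.98504 + 0.1000 × 24.98584 + 0.1101 × 25.98259
= 18.945783 + 2.498584 + 2.860683 = 24.305050 u

24.31 u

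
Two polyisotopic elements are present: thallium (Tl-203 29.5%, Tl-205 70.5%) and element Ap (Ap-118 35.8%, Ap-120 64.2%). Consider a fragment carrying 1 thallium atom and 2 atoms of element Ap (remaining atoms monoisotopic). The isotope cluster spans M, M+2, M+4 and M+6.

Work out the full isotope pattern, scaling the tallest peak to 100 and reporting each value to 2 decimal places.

Thallium pattern (n=1): 0.2950 : 0.7050
Element Ap pattern (n=2): 0.128164 : 0.459672 : 0.412164
Convolve the two distributions (both contribute in 2-u steps):
  M: 0.2950×0.128164 = 0.037808
  M+2: 0.2950×0.459672 + 0.7050×0.128164 = 0.225959
  M+4: 0.2950×0.412164 + 0.7050×0.459672 = 0.445657
  M+6: 0.7050×0.412164 = 0.290576
Scale to base peak (0.445657) = 100: 8.48 : 50.70 : 100.00 : 65.20

8.48 : 50.70 : 100.00 : 65.20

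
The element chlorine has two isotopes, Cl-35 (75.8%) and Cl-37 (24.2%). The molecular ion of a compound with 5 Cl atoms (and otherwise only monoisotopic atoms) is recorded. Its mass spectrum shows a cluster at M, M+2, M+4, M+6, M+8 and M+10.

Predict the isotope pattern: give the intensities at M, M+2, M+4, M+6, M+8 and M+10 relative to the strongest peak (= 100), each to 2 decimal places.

62.64 : 100.00 : 63.85 : 20.39 : 3.25 : 0.21

Each Cl atom is independently Cl-35 (p = 0.758) or Cl-37 (q = 0.242); the cluster is the binomial expansion (p + q)^5.
P(M) = 0.758^5 = 0.250234
P(M+2) = 5 × 0.758^4 × 0.242^1 = 0.399450
P(M+4) = 10 × 0.758^3 × 0.242^2 = 0.255058
P(M+6) = 10 × 0.758^2 × 0.242^3 = 0.081430
P(M+8) = 5 × 0.758^1 × 0.242^4 = 0.012999
P(M+10) = 0.242^5 = 0.000830
The M+2 peak is largest (0.399450); scaling to 100 gives 62.64 : 100.00 : 63.85 : 20.39 : 3.25 : 0.21.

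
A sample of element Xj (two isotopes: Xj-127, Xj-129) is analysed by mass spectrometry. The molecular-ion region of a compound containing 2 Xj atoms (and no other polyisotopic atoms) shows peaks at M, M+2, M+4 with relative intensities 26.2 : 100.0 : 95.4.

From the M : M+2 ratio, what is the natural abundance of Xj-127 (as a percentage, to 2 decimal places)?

Let p = fractional abundance of Xj-127. I(M+2)/I(M) = [C(2,1)·p^1·(1−p)] / p^2 = 2·(1−p)/p = 100.0/26.2 = 3.8168
(1−p)/p = 3.8168/2 = 1.9084  ⇒  p = 1/(1 + 1.9084) = 0.3438
Xj-127: 34.38%, Xj-129: 65.62%.

34.38%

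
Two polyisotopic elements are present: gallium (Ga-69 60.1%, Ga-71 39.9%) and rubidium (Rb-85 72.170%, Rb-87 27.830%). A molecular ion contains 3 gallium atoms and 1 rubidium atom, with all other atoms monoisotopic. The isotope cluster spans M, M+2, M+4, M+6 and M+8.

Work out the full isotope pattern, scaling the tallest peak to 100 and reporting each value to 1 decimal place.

Gallium pattern (n=3): 0.2170818 : 0.4323576 : 0.2870394 : 0.0635212
Rubidium pattern (n=1): 0.7217 : 0.2783
Convolve the two distributions (both contribute in 2-u steps):
  M: 0.2170818×0.7217 = 0.156668
  M+2: 0.2170818×0.2783 + 0.4323576×0.7217 = 0.372446
  M+4: 0.4323576×0.2783 + 0.2870394×0.7217 = 0.327481
  M+6: 0.2870394×0.2783 + 0.0635212×0.7217 = 0.125726
  M+8: 0.0635212×0.2783 = 0.017678
Scale to base peak (0.372446) = 100: 42.1 : 100.0 : 87.9 : 33.8 : 4.7

42.1 : 100.0 : 87.9 : 33.8 : 4.7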